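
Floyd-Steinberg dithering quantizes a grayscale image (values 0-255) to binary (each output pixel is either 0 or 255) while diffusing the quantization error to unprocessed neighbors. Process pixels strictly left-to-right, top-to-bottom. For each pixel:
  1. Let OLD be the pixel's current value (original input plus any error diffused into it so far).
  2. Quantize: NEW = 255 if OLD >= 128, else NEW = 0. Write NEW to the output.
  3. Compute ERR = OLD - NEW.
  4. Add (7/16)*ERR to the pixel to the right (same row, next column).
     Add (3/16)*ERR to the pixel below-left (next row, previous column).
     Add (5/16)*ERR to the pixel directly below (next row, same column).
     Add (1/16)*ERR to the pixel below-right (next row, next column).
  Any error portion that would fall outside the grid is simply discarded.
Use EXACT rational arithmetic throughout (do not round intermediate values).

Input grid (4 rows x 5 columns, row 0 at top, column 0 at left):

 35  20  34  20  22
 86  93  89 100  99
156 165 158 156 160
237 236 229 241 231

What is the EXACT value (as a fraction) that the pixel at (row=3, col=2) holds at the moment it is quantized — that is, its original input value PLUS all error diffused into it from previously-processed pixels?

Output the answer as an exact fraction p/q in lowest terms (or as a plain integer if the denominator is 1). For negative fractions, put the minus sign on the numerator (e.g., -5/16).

(0,0): OLD=35 → NEW=0, ERR=35
(0,1): OLD=565/16 → NEW=0, ERR=565/16
(0,2): OLD=12659/256 → NEW=0, ERR=12659/256
(0,3): OLD=170533/4096 → NEW=0, ERR=170533/4096
(0,4): OLD=2635523/65536 → NEW=0, ERR=2635523/65536
(1,0): OLD=26511/256 → NEW=0, ERR=26511/256
(1,1): OLD=329321/2048 → NEW=255, ERR=-192919/2048
(1,2): OLD=4800797/65536 → NEW=0, ERR=4800797/65536
(1,3): OLD=40813273/262144 → NEW=255, ERR=-26033447/262144
(1,4): OLD=296626539/4194304 → NEW=0, ERR=296626539/4194304
(2,0): OLD=5593491/32768 → NEW=255, ERR=-2762349/32768
(2,1): OLD=124664321/1048576 → NEW=0, ERR=124664321/1048576
(2,2): OLD=3496338243/16777216 → NEW=255, ERR=-781851837/16777216
(2,3): OLD=32860787737/268435456 → NEW=0, ERR=32860787737/268435456
(2,4): OLD=985482524271/4294967296 → NEW=255, ERR=-109734136209/4294967296
(3,0): OLD=3908217315/16777216 → NEW=255, ERR=-369972765/16777216
(3,1): OLD=33487112871/134217728 → NEW=255, ERR=-738407769/134217728
(3,2): OLD=1041158084445/4294967296 → NEW=255, ERR=-54058576035/4294967296
Target (3,2): original=229, with diffused error = 1041158084445/4294967296

Answer: 1041158084445/4294967296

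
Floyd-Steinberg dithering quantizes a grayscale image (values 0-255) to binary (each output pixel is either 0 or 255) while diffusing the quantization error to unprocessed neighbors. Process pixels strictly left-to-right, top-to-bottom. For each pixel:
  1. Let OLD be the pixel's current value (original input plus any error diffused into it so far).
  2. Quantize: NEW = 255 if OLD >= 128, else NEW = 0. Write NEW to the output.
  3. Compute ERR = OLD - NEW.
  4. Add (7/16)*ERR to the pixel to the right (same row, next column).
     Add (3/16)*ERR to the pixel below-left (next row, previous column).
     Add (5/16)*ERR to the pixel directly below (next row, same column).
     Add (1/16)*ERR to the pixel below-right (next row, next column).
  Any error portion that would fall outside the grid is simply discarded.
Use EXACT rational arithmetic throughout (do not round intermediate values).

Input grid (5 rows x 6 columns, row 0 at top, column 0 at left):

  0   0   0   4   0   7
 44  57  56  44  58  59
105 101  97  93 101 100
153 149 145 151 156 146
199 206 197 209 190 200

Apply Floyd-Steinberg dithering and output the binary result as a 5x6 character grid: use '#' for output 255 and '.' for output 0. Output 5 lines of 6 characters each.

(0,0): OLD=0 → NEW=0, ERR=0
(0,1): OLD=0 → NEW=0, ERR=0
(0,2): OLD=0 → NEW=0, ERR=0
(0,3): OLD=4 → NEW=0, ERR=4
(0,4): OLD=7/4 → NEW=0, ERR=7/4
(0,5): OLD=497/64 → NEW=0, ERR=497/64
(1,0): OLD=44 → NEW=0, ERR=44
(1,1): OLD=305/4 → NEW=0, ERR=305/4
(1,2): OLD=5767/64 → NEW=0, ERR=5767/64
(1,3): OLD=87041/1024 → NEW=0, ERR=87041/1024
(1,4): OLD=1596471/16384 → NEW=0, ERR=1596471/16384
(1,5): OLD=27306625/262144 → NEW=0, ERR=27306625/262144
(2,0): OLD=8515/64 → NEW=255, ERR=-7805/64
(2,1): OLD=46653/512 → NEW=0, ERR=46653/512
(2,2): OLD=3042953/16384 → NEW=255, ERR=-1134967/16384
(2,3): OLD=7415917/65536 → NEW=0, ERR=7415917/65536
(2,4): OLD=863190431/4194304 → NEW=255, ERR=-206357089/4194304
(2,5): OLD=7859613353/67108864 → NEW=0, ERR=7859613353/67108864
(3,0): OLD=1081135/8192 → NEW=255, ERR=-1007825/8192
(3,1): OLD=27011405/262144 → NEW=0, ERR=27011405/262144
(3,2): OLD=819333895/4194304 → NEW=255, ERR=-250213625/4194304
(3,3): OLD=4922706855/33554432 → NEW=255, ERR=-3633673305/33554432
(3,4): OLD=131296470221/1073741824 → NEW=0, ERR=131296470221/1073741824
(3,5): OLD=4003277845867/17179869184 → NEW=255, ERR=-377588796053/17179869184
(4,0): OLD=754448711/4194304 → NEW=255, ERR=-315098809/4194304
(4,1): OLD=6256499723/33554432 → NEW=255, ERR=-2299880437/33554432
(4,2): OLD=36106150765/268435456 → NEW=255, ERR=-32344890515/268435456
(4,3): OLD=2433382718899/17179869184 → NEW=255, ERR=-1947483923021/17179869184
(4,4): OLD=23052462677787/137438953472 → NEW=255, ERR=-11994470457573/137438953472
(4,5): OLD=357545754253557/2199023255552 → NEW=255, ERR=-203205175912203/2199023255552
Row 0: ......
Row 1: ......
Row 2: #.#.#.
Row 3: #.##.#
Row 4: ######

Answer: ......
......
#.#.#.
#.##.#
######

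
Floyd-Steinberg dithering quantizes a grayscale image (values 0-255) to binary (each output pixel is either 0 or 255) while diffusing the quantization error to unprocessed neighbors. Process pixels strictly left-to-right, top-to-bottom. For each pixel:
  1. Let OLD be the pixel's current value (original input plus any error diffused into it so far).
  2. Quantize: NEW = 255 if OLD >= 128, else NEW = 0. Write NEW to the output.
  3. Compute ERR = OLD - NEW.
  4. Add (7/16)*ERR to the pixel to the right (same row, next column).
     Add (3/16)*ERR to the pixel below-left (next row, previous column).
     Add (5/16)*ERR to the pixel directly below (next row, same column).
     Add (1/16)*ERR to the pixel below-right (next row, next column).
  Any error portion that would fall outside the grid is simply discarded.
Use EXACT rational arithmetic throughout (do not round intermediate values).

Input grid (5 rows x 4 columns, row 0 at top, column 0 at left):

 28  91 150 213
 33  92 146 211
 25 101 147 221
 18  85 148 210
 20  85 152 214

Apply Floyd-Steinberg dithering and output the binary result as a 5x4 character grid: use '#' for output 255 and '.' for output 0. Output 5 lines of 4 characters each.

(0,0): OLD=28 → NEW=0, ERR=28
(0,1): OLD=413/4 → NEW=0, ERR=413/4
(0,2): OLD=12491/64 → NEW=255, ERR=-3829/64
(0,3): OLD=191309/1024 → NEW=255, ERR=-69811/1024
(1,0): OLD=3911/64 → NEW=0, ERR=3911/64
(1,1): OLD=72465/512 → NEW=255, ERR=-58095/512
(1,2): OLD=1168709/16384 → NEW=0, ERR=1168709/16384
(1,3): OLD=56928243/262144 → NEW=255, ERR=-9918477/262144
(2,0): OLD=186955/8192 → NEW=0, ERR=186955/8192
(2,1): OLD=24306057/262144 → NEW=0, ERR=24306057/262144
(2,2): OLD=102587717/524288 → NEW=255, ERR=-31105723/524288
(2,3): OLD=1574356225/8388608 → NEW=255, ERR=-564738815/8388608
(3,0): OLD=178328443/4194304 → NEW=0, ERR=178328443/4194304
(3,1): OLD=8246220709/67108864 → NEW=0, ERR=8246220709/67108864
(3,2): OLD=189398291227/1073741824 → NEW=255, ERR=-84405873893/1073741824
(3,3): OLD=2591794049085/17179869184 → NEW=255, ERR=-1789072592835/17179869184
(4,0): OLD=60479774047/1073741824 → NEW=0, ERR=60479774047/1073741824
(4,1): OLD=1167889707709/8589934592 → NEW=255, ERR=-1022543613251/8589934592
(4,2): OLD=17457176081533/274877906944 → NEW=0, ERR=17457176081533/274877906944
(4,3): OLD=898648474803579/4398046511104 → NEW=255, ERR=-222853385527941/4398046511104
Row 0: ..##
Row 1: .#.#
Row 2: ..##
Row 3: ..##
Row 4: .#.#

Answer: ..##
.#.#
..##
..##
.#.#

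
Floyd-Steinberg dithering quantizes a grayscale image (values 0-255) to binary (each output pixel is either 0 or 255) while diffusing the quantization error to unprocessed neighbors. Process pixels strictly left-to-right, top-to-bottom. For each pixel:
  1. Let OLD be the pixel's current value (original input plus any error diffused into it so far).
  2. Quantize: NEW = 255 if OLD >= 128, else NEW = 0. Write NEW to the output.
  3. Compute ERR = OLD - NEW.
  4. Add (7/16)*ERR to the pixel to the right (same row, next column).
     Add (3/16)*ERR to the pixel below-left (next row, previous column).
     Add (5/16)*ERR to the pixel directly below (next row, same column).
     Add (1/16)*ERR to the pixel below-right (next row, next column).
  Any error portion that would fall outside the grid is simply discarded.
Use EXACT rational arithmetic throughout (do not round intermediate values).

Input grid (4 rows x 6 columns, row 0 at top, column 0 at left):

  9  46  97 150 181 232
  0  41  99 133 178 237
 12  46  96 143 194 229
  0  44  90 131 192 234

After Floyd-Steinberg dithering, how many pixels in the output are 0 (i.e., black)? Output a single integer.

Answer: 13

Derivation:
(0,0): OLD=9 → NEW=0, ERR=9
(0,1): OLD=799/16 → NEW=0, ERR=799/16
(0,2): OLD=30425/256 → NEW=0, ERR=30425/256
(0,3): OLD=827375/4096 → NEW=255, ERR=-217105/4096
(0,4): OLD=10342281/65536 → NEW=255, ERR=-6369399/65536
(0,5): OLD=198683839/1048576 → NEW=255, ERR=-68703041/1048576
(1,0): OLD=3117/256 → NEW=0, ERR=3117/256
(1,1): OLD=173627/2048 → NEW=0, ERR=173627/2048
(1,2): OLD=10906071/65536 → NEW=255, ERR=-5805609/65536
(1,3): OLD=17533387/262144 → NEW=0, ERR=17533387/262144
(1,4): OLD=2706039361/16777216 → NEW=255, ERR=-1572150719/16777216
(1,5): OLD=45487338615/268435456 → NEW=255, ERR=-22963702665/268435456
(2,0): OLD=1038777/32768 → NEW=0, ERR=1038777/32768
(2,1): OLD=73938819/1048576 → NEW=0, ERR=73938819/1048576
(2,2): OLD=1963033417/16777216 → NEW=0, ERR=1963033417/16777216
(2,3): OLD=25767749953/134217728 → NEW=255, ERR=-8457770687/134217728
(2,4): OLD=538105888579/4294967296 → NEW=0, ERR=538105888579/4294967296
(2,5): OLD=17263934595333/68719476736 → NEW=255, ERR=-259531972347/68719476736
(3,0): OLD=388020777/16777216 → NEW=0, ERR=388020777/16777216
(3,1): OLD=13431682549/134217728 → NEW=0, ERR=13431682549/134217728
(3,2): OLD=174953749807/1073741824 → NEW=255, ERR=-98850415313/1073741824
(3,3): OLD=6998050734221/68719476736 → NEW=0, ERR=6998050734221/68719476736
(3,4): OLD=149016042125037/549755813888 → NEW=255, ERR=8828309583597/549755813888
(3,5): OLD=2178580209126083/8796093022208 → NEW=255, ERR=-64423511536957/8796093022208
Output grid:
  Row 0: ...###  (3 black, running=3)
  Row 1: ..#.##  (3 black, running=6)
  Row 2: ...#.#  (4 black, running=10)
  Row 3: ..#.##  (3 black, running=13)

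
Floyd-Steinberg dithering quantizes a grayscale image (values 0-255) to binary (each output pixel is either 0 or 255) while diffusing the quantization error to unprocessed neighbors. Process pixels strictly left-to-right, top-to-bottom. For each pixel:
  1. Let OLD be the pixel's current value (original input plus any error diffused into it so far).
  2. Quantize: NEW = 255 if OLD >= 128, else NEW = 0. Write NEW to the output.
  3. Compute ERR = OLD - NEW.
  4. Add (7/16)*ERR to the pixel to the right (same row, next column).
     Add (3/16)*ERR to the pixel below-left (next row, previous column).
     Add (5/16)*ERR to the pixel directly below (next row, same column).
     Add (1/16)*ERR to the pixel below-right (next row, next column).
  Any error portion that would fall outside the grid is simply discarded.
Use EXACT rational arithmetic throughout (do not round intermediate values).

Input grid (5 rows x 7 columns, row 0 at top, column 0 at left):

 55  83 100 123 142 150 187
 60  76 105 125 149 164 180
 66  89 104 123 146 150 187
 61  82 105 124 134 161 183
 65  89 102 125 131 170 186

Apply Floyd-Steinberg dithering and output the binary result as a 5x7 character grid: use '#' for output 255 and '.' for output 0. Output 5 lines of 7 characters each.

(0,0): OLD=55 → NEW=0, ERR=55
(0,1): OLD=1713/16 → NEW=0, ERR=1713/16
(0,2): OLD=37591/256 → NEW=255, ERR=-27689/256
(0,3): OLD=309985/4096 → NEW=0, ERR=309985/4096
(0,4): OLD=11476007/65536 → NEW=255, ERR=-5235673/65536
(0,5): OLD=120636689/1048576 → NEW=0, ERR=120636689/1048576
(0,6): OLD=3981796215/16777216 → NEW=255, ERR=-296393865/16777216
(1,0): OLD=24899/256 → NEW=0, ERR=24899/256
(1,1): OLD=276821/2048 → NEW=255, ERR=-245419/2048
(1,2): OLD=2598777/65536 → NEW=0, ERR=2598777/65536
(1,3): OLD=37816709/262144 → NEW=255, ERR=-29030011/262144
(1,4): OLD=1709377263/16777216 → NEW=0, ERR=1709377263/16777216
(1,5): OLD=31705238431/134217728 → NEW=255, ERR=-2520282209/134217728
(1,6): OLD=372490822769/2147483648 → NEW=255, ERR=-175117507471/2147483648
(2,0): OLD=2422391/32768 → NEW=0, ERR=2422391/32768
(2,1): OLD=102140173/1048576 → NEW=0, ERR=102140173/1048576
(2,2): OLD=2193699175/16777216 → NEW=255, ERR=-2084490905/16777216
(2,3): OLD=7464969967/134217728 → NEW=0, ERR=7464969967/134217728
(2,4): OLD=205869140319/1073741824 → NEW=255, ERR=-67935024801/1073741824
(2,5): OLD=3694695598517/34359738368 → NEW=0, ERR=3694695598517/34359738368
(2,6): OLD=114012613543491/549755813888 → NEW=255, ERR=-26175118997949/549755813888
(3,0): OLD=1717413255/16777216 → NEW=0, ERR=1717413255/16777216
(3,1): OLD=18595802747/134217728 → NEW=255, ERR=-15629717893/134217728
(3,2): OLD=34083486817/1073741824 → NEW=0, ERR=34083486817/1073741824
(3,3): OLD=582568623223/4294967296 → NEW=255, ERR=-512648037257/4294967296
(3,4): OLD=47084504113543/549755813888 → NEW=0, ERR=47084504113543/549755813888
(3,5): OLD=964015031779845/4398046511104 → NEW=255, ERR=-157486828551675/4398046511104
(3,6): OLD=11200988661343003/70368744177664 → NEW=255, ERR=-6743041103961317/70368744177664
(4,0): OLD=161393813641/2147483648 → NEW=0, ERR=161393813641/2147483648
(4,1): OLD=3361725796341/34359738368 → NEW=0, ERR=3361725796341/34359738368
(4,2): OLD=68755770806907/549755813888 → NEW=0, ERR=68755770806907/549755813888
(4,3): OLD=705705768585401/4398046511104 → NEW=255, ERR=-415796091746119/4398046511104
(4,4): OLD=3596850466893339/35184372088832 → NEW=0, ERR=3596850466893339/35184372088832
(4,5): OLD=214957637630268379/1125899906842624 → NEW=255, ERR=-72146838614600741/1125899906842624
(4,6): OLD=2265890336035309677/18014398509481984 → NEW=0, ERR=2265890336035309677/18014398509481984
Row 0: ..#.#.#
Row 1: .#.#.##
Row 2: ..#.#.#
Row 3: .#.#.##
Row 4: ...#.#.

Answer: ..#.#.#
.#.#.##
..#.#.#
.#.#.##
...#.#.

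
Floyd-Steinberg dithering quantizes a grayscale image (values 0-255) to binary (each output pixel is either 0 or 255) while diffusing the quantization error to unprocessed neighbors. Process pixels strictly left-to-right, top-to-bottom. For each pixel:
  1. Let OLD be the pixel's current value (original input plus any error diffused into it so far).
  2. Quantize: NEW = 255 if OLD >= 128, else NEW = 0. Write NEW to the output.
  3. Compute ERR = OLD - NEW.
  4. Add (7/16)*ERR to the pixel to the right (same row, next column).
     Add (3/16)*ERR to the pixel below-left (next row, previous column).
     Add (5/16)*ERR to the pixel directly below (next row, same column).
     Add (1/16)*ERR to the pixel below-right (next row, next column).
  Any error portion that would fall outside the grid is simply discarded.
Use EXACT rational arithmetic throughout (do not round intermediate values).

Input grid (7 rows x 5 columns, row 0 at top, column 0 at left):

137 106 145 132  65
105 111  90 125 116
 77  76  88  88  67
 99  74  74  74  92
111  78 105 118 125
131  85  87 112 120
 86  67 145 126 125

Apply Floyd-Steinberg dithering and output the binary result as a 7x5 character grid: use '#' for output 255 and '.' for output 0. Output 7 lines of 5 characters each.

Answer: #.#..
.#.#.
...#.
#...#
.##.#
#..#.
..#.#

Derivation:
(0,0): OLD=137 → NEW=255, ERR=-118
(0,1): OLD=435/8 → NEW=0, ERR=435/8
(0,2): OLD=21605/128 → NEW=255, ERR=-11035/128
(0,3): OLD=193091/2048 → NEW=0, ERR=193091/2048
(0,4): OLD=3481557/32768 → NEW=0, ERR=3481557/32768
(1,0): OLD=10025/128 → NEW=0, ERR=10025/128
(1,1): OLD=142047/1024 → NEW=255, ERR=-119073/1024
(1,2): OLD=1089931/32768 → NEW=0, ERR=1089931/32768
(1,3): OLD=24058127/131072 → NEW=255, ERR=-9365233/131072
(1,4): OLD=259701965/2097152 → NEW=0, ERR=259701965/2097152
(2,0): OLD=1305349/16384 → NEW=0, ERR=1305349/16384
(2,1): OLD=44905287/524288 → NEW=0, ERR=44905287/524288
(2,2): OLD=966380821/8388608 → NEW=0, ERR=966380821/8388608
(2,3): OLD=18974397167/134217728 → NEW=255, ERR=-15251123473/134217728
(2,4): OLD=110638170313/2147483648 → NEW=0, ERR=110638170313/2147483648
(3,0): OLD=1174043893/8388608 → NEW=255, ERR=-965051147/8388608
(3,1): OLD=5168328977/67108864 → NEW=0, ERR=5168328977/67108864
(3,2): OLD=274323244363/2147483648 → NEW=0, ERR=274323244363/2147483648
(3,3): OLD=477762684131/4294967296 → NEW=0, ERR=477762684131/4294967296
(3,4): OLD=10284876400623/68719476736 → NEW=255, ERR=-7238590167057/68719476736
(4,0): OLD=96088283515/1073741824 → NEW=0, ERR=96088283515/1073741824
(4,1): OLD=5428144837691/34359738368 → NEW=255, ERR=-3333588446149/34359738368
(4,2): OLD=70447589739605/549755813888 → NEW=255, ERR=-69740142801835/549755813888
(4,3): OLD=752026681399099/8796093022208 → NEW=0, ERR=752026681399099/8796093022208
(4,4): OLD=19202133084393501/140737488355328 → NEW=255, ERR=-16685926446215139/140737488355328
(5,0): OLD=77391371643281/549755813888 → NEW=255, ERR=-62796360898159/549755813888
(5,1): OLD=-59308461168589/4398046511104 → NEW=0, ERR=-59308461168589/4398046511104
(5,2): OLD=7237313008389643/140737488355328 → NEW=0, ERR=7237313008389643/140737488355328
(5,3): OLD=73778412201872005/562949953421312 → NEW=255, ERR=-69773825920562555/562949953421312
(5,4): OLD=306858307810220711/9007199254740992 → NEW=0, ERR=306858307810220711/9007199254740992
(6,0): OLD=3361932179846977/70368744177664 → NEW=0, ERR=3361932179846977/70368744177664
(6,1): OLD=194084354883035279/2251799813685248 → NEW=0, ERR=194084354883035279/2251799813685248
(6,2): OLD=6294099249437125525/36028797018963968 → NEW=255, ERR=-2893243990398686315/36028797018963968
(6,3): OLD=35588774386730934823/576460752303423488 → NEW=0, ERR=35588774386730934823/576460752303423488
(6,4): OLD=1428789186070578090961/9223372036854775808 → NEW=255, ERR=-923170683327389740079/9223372036854775808
Row 0: #.#..
Row 1: .#.#.
Row 2: ...#.
Row 3: #...#
Row 4: .##.#
Row 5: #..#.
Row 6: ..#.#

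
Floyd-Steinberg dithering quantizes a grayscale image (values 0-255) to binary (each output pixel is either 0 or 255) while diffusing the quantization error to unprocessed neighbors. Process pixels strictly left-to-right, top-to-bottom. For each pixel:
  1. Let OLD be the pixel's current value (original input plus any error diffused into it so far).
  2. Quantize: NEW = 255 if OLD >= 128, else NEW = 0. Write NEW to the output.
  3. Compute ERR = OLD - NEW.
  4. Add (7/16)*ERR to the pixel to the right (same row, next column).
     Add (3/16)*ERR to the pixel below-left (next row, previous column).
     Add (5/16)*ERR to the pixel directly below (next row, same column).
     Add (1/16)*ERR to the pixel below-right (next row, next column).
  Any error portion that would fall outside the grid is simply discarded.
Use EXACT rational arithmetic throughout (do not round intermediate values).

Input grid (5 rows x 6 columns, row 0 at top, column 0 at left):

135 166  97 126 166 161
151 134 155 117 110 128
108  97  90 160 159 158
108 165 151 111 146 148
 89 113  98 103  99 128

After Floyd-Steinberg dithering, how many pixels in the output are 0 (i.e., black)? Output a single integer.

(0,0): OLD=135 → NEW=255, ERR=-120
(0,1): OLD=227/2 → NEW=0, ERR=227/2
(0,2): OLD=4693/32 → NEW=255, ERR=-3467/32
(0,3): OLD=40243/512 → NEW=0, ERR=40243/512
(0,4): OLD=1641573/8192 → NEW=255, ERR=-447387/8192
(0,5): OLD=17970883/131072 → NEW=255, ERR=-15452477/131072
(1,0): OLD=4313/32 → NEW=255, ERR=-3847/32
(1,1): OLD=22799/256 → NEW=0, ERR=22799/256
(1,2): OLD=1490427/8192 → NEW=255, ERR=-598533/8192
(1,3): OLD=3033855/32768 → NEW=0, ERR=3033855/32768
(1,4): OLD=243788477/2097152 → NEW=0, ERR=243788477/2097152
(1,5): OLD=4650757403/33554432 → NEW=255, ERR=-3905622757/33554432
(2,0): OLD=356885/4096 → NEW=0, ERR=356885/4096
(2,1): OLD=18577783/131072 → NEW=255, ERR=-14845577/131072
(2,2): OLD=85021349/2097152 → NEW=0, ERR=85021349/2097152
(2,3): OLD=3756416573/16777216 → NEW=255, ERR=-521773507/16777216
(2,4): OLD=88950523319/536870912 → NEW=255, ERR=-47951559241/536870912
(2,5): OLD=771508780401/8589934592 → NEW=0, ERR=771508780401/8589934592
(3,0): OLD=239057285/2097152 → NEW=0, ERR=239057285/2097152
(3,1): OLD=3230012641/16777216 → NEW=255, ERR=-1048177439/16777216
(3,2): OLD=16565905683/134217728 → NEW=0, ERR=16565905683/134217728
(3,3): OLD=1211755125337/8589934592 → NEW=255, ERR=-978678195623/8589934592
(3,4): OLD=5713296701945/68719476736 → NEW=0, ERR=5713296701945/68719476736
(3,5): OLD=227443349457655/1099511627776 → NEW=255, ERR=-52932115625225/1099511627776
(4,0): OLD=30308514667/268435456 → NEW=0, ERR=30308514667/268435456
(4,1): OLD=743631478575/4294967296 → NEW=255, ERR=-351585181905/4294967296
(4,2): OLD=10375213276509/137438953472 → NEW=0, ERR=10375213276509/137438953472
(4,3): OLD=272074900238641/2199023255552 → NEW=0, ERR=272074900238641/2199023255552
(4,4): OLD=5733770298945217/35184372088832 → NEW=255, ERR=-3238244583706943/35184372088832
(4,5): OLD=43845951363339175/562949953421312 → NEW=0, ERR=43845951363339175/562949953421312
Output grid:
  Row 0: #.#.##  (2 black, running=2)
  Row 1: #.#..#  (3 black, running=5)
  Row 2: .#.##.  (3 black, running=8)
  Row 3: .#.#.#  (3 black, running=11)
  Row 4: .#..#.  (4 black, running=15)

Answer: 15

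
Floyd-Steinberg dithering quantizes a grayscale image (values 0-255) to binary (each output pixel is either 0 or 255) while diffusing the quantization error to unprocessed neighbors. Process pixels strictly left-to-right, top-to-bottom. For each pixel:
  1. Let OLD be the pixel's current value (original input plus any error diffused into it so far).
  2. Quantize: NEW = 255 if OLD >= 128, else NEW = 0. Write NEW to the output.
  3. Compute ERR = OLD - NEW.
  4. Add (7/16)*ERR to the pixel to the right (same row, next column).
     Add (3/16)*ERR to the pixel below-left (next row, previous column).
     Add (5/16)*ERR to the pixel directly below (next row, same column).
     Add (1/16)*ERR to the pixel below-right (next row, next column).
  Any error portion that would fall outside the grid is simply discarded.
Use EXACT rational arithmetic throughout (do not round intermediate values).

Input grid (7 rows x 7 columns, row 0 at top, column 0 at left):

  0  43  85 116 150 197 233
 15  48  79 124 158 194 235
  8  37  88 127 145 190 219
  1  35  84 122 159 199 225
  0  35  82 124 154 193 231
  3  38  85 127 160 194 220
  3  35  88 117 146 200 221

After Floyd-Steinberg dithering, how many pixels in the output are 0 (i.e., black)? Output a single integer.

Answer: 26

Derivation:
(0,0): OLD=0 → NEW=0, ERR=0
(0,1): OLD=43 → NEW=0, ERR=43
(0,2): OLD=1661/16 → NEW=0, ERR=1661/16
(0,3): OLD=41323/256 → NEW=255, ERR=-23957/256
(0,4): OLD=446701/4096 → NEW=0, ERR=446701/4096
(0,5): OLD=16037499/65536 → NEW=255, ERR=-674181/65536
(0,6): OLD=239598941/1048576 → NEW=255, ERR=-27787939/1048576
(1,0): OLD=369/16 → NEW=0, ERR=369/16
(1,1): OLD=11647/128 → NEW=0, ERR=11647/128
(1,2): OLD=558659/4096 → NEW=255, ERR=-485821/4096
(1,3): OLD=1143619/16384 → NEW=0, ERR=1143619/16384
(1,4): OLD=225276885/1048576 → NEW=255, ERR=-42109995/1048576
(1,5): OLD=1468533549/8388608 → NEW=255, ERR=-670561491/8388608
(1,6): OLD=25649422915/134217728 → NEW=255, ERR=-8576097725/134217728
(2,0): OLD=66085/2048 → NEW=0, ERR=66085/2048
(2,1): OLD=3850543/65536 → NEW=0, ERR=3850543/65536
(2,2): OLD=100049501/1048576 → NEW=0, ERR=100049501/1048576
(2,3): OLD=1473155429/8388608 → NEW=255, ERR=-665939611/8388608
(2,4): OLD=5844720969/67108864 → NEW=0, ERR=5844720969/67108864
(2,5): OLD=405084694871/2147483648 → NEW=255, ERR=-142523635369/2147483648
(2,6): OLD=5669365695313/34359738368 → NEW=255, ERR=-3092367588527/34359738368
(3,0): OLD=23173805/1048576 → NEW=0, ERR=23173805/1048576
(3,1): OLD=695723329/8388608 → NEW=0, ERR=695723329/8388608
(3,2): OLD=9320691583/67108864 → NEW=255, ERR=-7792068737/67108864
(3,3): OLD=18437941975/268435456 → NEW=0, ERR=18437941975/268435456
(3,4): OLD=6832827059629/34359738368 → NEW=255, ERR=-1928906224211/34359738368
(3,5): OLD=39106283467631/274877906944 → NEW=255, ERR=-30987582803089/274877906944
(3,6): OLD=630709656508465/4398046511104 → NEW=255, ERR=-490792203823055/4398046511104
(4,0): OLD=3014122187/134217728 → NEW=0, ERR=3014122187/134217728
(4,1): OLD=108132483927/2147483648 → NEW=0, ERR=108132483927/2147483648
(4,2): OLD=2948310715369/34359738368 → NEW=0, ERR=2948310715369/34359738368
(4,3): OLD=45415960463859/274877906944 → NEW=255, ERR=-24677905806861/274877906944
(4,4): OLD=176657638633341/2199023255552 → NEW=0, ERR=176657638633341/2199023255552
(4,5): OLD=11856091334740633/70368744177664 → NEW=255, ERR=-6087938430563687/70368744177664
(4,6): OLD=170271111963265151/1125899906842624 → NEW=255, ERR=-116833364281603969/1125899906842624
(5,0): OLD=668606441845/34359738368 → NEW=0, ERR=668606441845/34359738368
(5,1): OLD=21919056080399/274877906944 → NEW=0, ERR=21919056080399/274877906944
(5,2): OLD=292503507571733/2199023255552 → NEW=255, ERR=-268247422594027/2199023255552
(5,3): OLD=1161115933266337/17592186044416 → NEW=0, ERR=1161115933266337/17592186044416
(5,4): OLD=216339094229364359/1125899906842624 → NEW=255, ERR=-70765382015504761/1125899906842624
(5,5): OLD=1126174590210667647/9007199254740992 → NEW=0, ERR=1126174590210667647/9007199254740992
(5,6): OLD=34135972817786654673/144115188075855872 → NEW=255, ERR=-2613400141556592687/144115188075855872
(6,0): OLD=105695565448309/4398046511104 → NEW=0, ERR=105695565448309/4398046511104
(6,1): OLD=3432396579780321/70368744177664 → NEW=0, ERR=3432396579780321/70368744177664
(6,2): OLD=99731049801347027/1125899906842624 → NEW=0, ERR=99731049801347027/1125899906842624
(6,3): OLD=1413860123224696525/9007199254740992 → NEW=255, ERR=-882975686734256435/9007199254740992
(6,4): OLD=1000149218736208707/9007199254740992 → NEW=0, ERR=1000149218736208707/9007199254740992
(6,5): OLD=646381112235393189875/2305843009213693952 → NEW=255, ERR=58391144885901232115/2305843009213693952
(6,6): OLD=8641427578550333941749/36893488147419103232 → NEW=255, ERR=-766411899041537382411/36893488147419103232
Output grid:
  Row 0: ...#.##  (4 black, running=4)
  Row 1: ..#.###  (3 black, running=7)
  Row 2: ...#.##  (4 black, running=11)
  Row 3: ..#.###  (3 black, running=14)
  Row 4: ...#.##  (4 black, running=18)
  Row 5: ..#.#.#  (4 black, running=22)
  Row 6: ...#.##  (4 black, running=26)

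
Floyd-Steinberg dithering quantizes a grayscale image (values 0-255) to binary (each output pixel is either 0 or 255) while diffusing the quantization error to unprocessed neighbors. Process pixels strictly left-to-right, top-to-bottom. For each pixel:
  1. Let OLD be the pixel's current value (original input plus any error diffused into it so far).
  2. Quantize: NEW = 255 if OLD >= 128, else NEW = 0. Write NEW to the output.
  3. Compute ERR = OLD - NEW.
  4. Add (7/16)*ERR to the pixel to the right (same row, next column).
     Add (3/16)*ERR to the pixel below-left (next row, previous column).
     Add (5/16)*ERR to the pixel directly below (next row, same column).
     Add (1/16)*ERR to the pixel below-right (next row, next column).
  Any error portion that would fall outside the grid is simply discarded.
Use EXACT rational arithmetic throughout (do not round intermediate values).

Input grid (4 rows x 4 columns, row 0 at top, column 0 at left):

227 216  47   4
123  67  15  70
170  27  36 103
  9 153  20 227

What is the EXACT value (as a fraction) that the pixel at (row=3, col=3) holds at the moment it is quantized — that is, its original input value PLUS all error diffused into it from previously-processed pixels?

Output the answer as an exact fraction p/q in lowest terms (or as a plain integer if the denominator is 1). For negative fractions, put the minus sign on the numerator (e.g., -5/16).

(0,0): OLD=227 → NEW=255, ERR=-28
(0,1): OLD=815/4 → NEW=255, ERR=-205/4
(0,2): OLD=1573/64 → NEW=0, ERR=1573/64
(0,3): OLD=15107/1024 → NEW=0, ERR=15107/1024
(1,0): OLD=6697/64 → NEW=0, ERR=6697/64
(1,1): OLD=51007/512 → NEW=0, ERR=51007/512
(1,2): OLD=1078539/16384 → NEW=0, ERR=1078539/16384
(1,3): OLD=27511101/262144 → NEW=0, ERR=27511101/262144
(2,0): OLD=1813541/8192 → NEW=255, ERR=-275419/8192
(2,1): OLD=16333191/262144 → NEW=0, ERR=16333191/262144
(2,2): OLD=57532411/524288 → NEW=0, ERR=57532411/524288
(2,3): OLD=1576377759/8388608 → NEW=255, ERR=-562717281/8388608
(3,0): OLD=42681269/4194304 → NEW=0, ERR=42681269/4194304
(3,1): OLD=13112843691/67108864 → NEW=255, ERR=-3999916629/67108864
(3,2): OLD=20972245269/1073741824 → NEW=0, ERR=20972245269/1073741824
(3,3): OLD=3804323339539/17179869184 → NEW=255, ERR=-576543302381/17179869184
Target (3,3): original=227, with diffused error = 3804323339539/17179869184

Answer: 3804323339539/17179869184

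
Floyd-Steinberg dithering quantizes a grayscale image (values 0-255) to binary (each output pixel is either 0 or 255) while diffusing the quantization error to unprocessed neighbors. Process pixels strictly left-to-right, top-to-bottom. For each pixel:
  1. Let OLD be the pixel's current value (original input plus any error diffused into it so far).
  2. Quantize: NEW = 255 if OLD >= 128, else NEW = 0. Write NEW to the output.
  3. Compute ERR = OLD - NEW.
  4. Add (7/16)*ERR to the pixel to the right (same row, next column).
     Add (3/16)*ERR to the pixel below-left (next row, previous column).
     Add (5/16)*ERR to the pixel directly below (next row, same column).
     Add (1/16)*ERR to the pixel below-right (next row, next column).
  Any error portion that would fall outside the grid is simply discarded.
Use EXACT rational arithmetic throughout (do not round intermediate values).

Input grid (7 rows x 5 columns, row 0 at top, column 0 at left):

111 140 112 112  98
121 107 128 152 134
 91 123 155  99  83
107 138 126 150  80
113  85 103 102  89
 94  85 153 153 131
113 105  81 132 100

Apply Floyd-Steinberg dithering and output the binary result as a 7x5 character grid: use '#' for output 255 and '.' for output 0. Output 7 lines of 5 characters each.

Answer: .#.#.
#.#.#
.#.#.
.#.#.
#..#.
.#.#.
.#.#.

Derivation:
(0,0): OLD=111 → NEW=0, ERR=111
(0,1): OLD=3017/16 → NEW=255, ERR=-1063/16
(0,2): OLD=21231/256 → NEW=0, ERR=21231/256
(0,3): OLD=607369/4096 → NEW=255, ERR=-437111/4096
(0,4): OLD=3362751/65536 → NEW=0, ERR=3362751/65536
(1,0): OLD=36667/256 → NEW=255, ERR=-28613/256
(1,1): OLD=122525/2048 → NEW=0, ERR=122525/2048
(1,2): OLD=10218977/65536 → NEW=255, ERR=-6492703/65536
(1,3): OLD=23622285/262144 → NEW=0, ERR=23622285/262144
(1,4): OLD=766672647/4194304 → NEW=255, ERR=-302874873/4194304
(2,0): OLD=2204943/32768 → NEW=0, ERR=2204943/32768
(2,1): OLD=152645013/1048576 → NEW=255, ERR=-114741867/1048576
(2,2): OLD=1624059391/16777216 → NEW=0, ERR=1624059391/16777216
(2,3): OLD=40206026637/268435456 → NEW=255, ERR=-28245014643/268435456
(2,4): OLD=86036443547/4294967296 → NEW=0, ERR=86036443547/4294967296
(3,0): OLD=1803727391/16777216 → NEW=0, ERR=1803727391/16777216
(3,1): OLD=23245972147/134217728 → NEW=255, ERR=-10979548493/134217728
(3,2): OLD=403267989793/4294967296 → NEW=0, ERR=403267989793/4294967296
(3,3): OLD=1443133100281/8589934592 → NEW=255, ERR=-747300220679/8589934592
(3,4): OLD=5720538699901/137438953472 → NEW=0, ERR=5720538699901/137438953472
(4,0): OLD=281876102385/2147483648 → NEW=255, ERR=-265732227855/2147483648
(4,1): OLD=2035734755185/68719476736 → NEW=0, ERR=2035734755185/68719476736
(4,2): OLD=136204546005951/1099511627776 → NEW=0, ERR=136204546005951/1099511627776
(4,3): OLD=2510092191522161/17592186044416 → NEW=255, ERR=-1975915249803919/17592186044416
(4,4): OLD=13350540094606999/281474976710656 → NEW=0, ERR=13350540094606999/281474976710656
(5,0): OLD=66944140819699/1099511627776 → NEW=0, ERR=66944140819699/1099511627776
(5,1): OLD=1199681158642073/8796093022208 → NEW=255, ERR=-1043322562020967/8796093022208
(5,2): OLD=33948921596828513/281474976710656 → NEW=0, ERR=33948921596828513/281474976710656
(5,3): OLD=210884989560629103/1125899906842624 → NEW=255, ERR=-76219486684240017/1125899906842624
(5,4): OLD=1966902023857148949/18014398509481984 → NEW=0, ERR=1966902023857148949/18014398509481984
(6,0): OLD=15451134130877123/140737488355328 → NEW=0, ERR=15451134130877123/140737488355328
(6,1): OLD=641246693623155565/4503599627370496 → NEW=255, ERR=-507171211356320915/4503599627370496
(6,2): OLD=3553565373358582143/72057594037927936 → NEW=0, ERR=3553565373358582143/72057594037927936
(6,3): OLD=184964108697730957109/1152921504606846976 → NEW=255, ERR=-109030874977015021771/1152921504606846976
(6,4): OLD=1632818175801475895475/18446744073709551616 → NEW=0, ERR=1632818175801475895475/18446744073709551616
Row 0: .#.#.
Row 1: #.#.#
Row 2: .#.#.
Row 3: .#.#.
Row 4: #..#.
Row 5: .#.#.
Row 6: .#.#.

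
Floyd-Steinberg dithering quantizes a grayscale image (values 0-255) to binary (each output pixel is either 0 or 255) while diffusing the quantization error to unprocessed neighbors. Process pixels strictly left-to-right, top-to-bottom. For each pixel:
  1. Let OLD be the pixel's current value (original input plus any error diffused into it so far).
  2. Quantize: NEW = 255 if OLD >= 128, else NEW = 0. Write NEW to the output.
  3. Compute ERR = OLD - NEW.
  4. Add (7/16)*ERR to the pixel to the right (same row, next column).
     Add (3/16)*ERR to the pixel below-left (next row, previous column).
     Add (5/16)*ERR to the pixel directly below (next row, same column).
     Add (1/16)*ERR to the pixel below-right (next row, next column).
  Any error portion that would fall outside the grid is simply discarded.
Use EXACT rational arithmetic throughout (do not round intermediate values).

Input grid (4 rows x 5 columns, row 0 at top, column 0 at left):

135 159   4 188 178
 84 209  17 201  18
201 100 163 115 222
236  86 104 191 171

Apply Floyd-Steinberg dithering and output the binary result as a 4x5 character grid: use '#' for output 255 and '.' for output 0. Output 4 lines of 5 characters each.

(0,0): OLD=135 → NEW=255, ERR=-120
(0,1): OLD=213/2 → NEW=0, ERR=213/2
(0,2): OLD=1619/32 → NEW=0, ERR=1619/32
(0,3): OLD=107589/512 → NEW=255, ERR=-22971/512
(0,4): OLD=1297379/8192 → NEW=255, ERR=-791581/8192
(1,0): OLD=2127/32 → NEW=0, ERR=2127/32
(1,1): OLD=69977/256 → NEW=255, ERR=4697/256
(1,2): OLD=320157/8192 → NEW=0, ERR=320157/8192
(1,3): OLD=6197153/32768 → NEW=255, ERR=-2158687/32768
(1,4): OLD=-22975389/524288 → NEW=0, ERR=-22975389/524288
(2,0): OLD=922467/4096 → NEW=255, ERR=-122013/4096
(2,1): OLD=13655521/131072 → NEW=0, ERR=13655521/131072
(2,2): OLD=439537603/2097152 → NEW=255, ERR=-95236157/2097152
(2,3): OLD=2307582265/33554432 → NEW=0, ERR=2307582265/33554432
(2,4): OLD=125775798351/536870912 → NEW=255, ERR=-11126284209/536870912
(3,0): OLD=516372355/2097152 → NEW=255, ERR=-18401405/2097152
(3,1): OLD=1750566935/16777216 → NEW=0, ERR=1750566935/16777216
(3,2): OLD=83142179549/536870912 → NEW=255, ERR=-53759903011/536870912
(3,3): OLD=173900682297/1073741824 → NEW=255, ERR=-99903482823/1073741824
(3,4): OLD=2201013041093/17179869184 → NEW=255, ERR=-2179853600827/17179869184
Row 0: #..##
Row 1: .#.#.
Row 2: #.#.#
Row 3: #.###

Answer: #..##
.#.#.
#.#.#
#.###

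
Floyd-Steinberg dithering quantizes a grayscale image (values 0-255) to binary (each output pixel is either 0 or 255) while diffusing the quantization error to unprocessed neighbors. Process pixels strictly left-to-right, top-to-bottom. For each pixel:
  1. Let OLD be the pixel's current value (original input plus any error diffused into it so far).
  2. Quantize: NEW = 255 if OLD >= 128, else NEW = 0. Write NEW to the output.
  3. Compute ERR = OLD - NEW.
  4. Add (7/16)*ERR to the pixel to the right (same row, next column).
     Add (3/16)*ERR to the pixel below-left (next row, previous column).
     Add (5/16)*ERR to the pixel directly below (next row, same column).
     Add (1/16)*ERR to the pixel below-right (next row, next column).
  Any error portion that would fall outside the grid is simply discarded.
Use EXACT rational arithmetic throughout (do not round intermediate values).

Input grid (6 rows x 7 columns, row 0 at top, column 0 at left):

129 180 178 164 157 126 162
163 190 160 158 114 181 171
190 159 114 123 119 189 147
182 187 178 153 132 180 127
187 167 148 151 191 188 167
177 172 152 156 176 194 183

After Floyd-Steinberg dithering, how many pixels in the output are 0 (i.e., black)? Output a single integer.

Answer: 15

Derivation:
(0,0): OLD=129 → NEW=255, ERR=-126
(0,1): OLD=999/8 → NEW=0, ERR=999/8
(0,2): OLD=29777/128 → NEW=255, ERR=-2863/128
(0,3): OLD=315831/2048 → NEW=255, ERR=-206409/2048
(0,4): OLD=3699713/32768 → NEW=0, ERR=3699713/32768
(0,5): OLD=91958279/524288 → NEW=255, ERR=-41735161/524288
(0,6): OLD=1066808369/8388608 → NEW=0, ERR=1066808369/8388608
(1,0): OLD=18821/128 → NEW=255, ERR=-13819/128
(1,1): OLD=173795/1024 → NEW=255, ERR=-87325/1024
(1,2): OLD=3427807/32768 → NEW=0, ERR=3427807/32768
(1,3): OLD=25171411/131072 → NEW=255, ERR=-8251949/131072
(1,4): OLD=843177593/8388608 → NEW=0, ERR=843177593/8388608
(1,5): OLD=15502195337/67108864 → NEW=255, ERR=-1610564983/67108864
(1,6): OLD=209666131175/1073741824 → NEW=255, ERR=-64138033945/1073741824
(2,0): OLD=2298225/16384 → NEW=255, ERR=-1879695/16384
(2,1): OLD=49819819/524288 → NEW=0, ERR=49819819/524288
(2,2): OLD=1435530817/8388608 → NEW=255, ERR=-703564223/8388608
(2,3): OLD=6175129337/67108864 → NEW=0, ERR=6175129337/67108864
(2,4): OLD=97835796649/536870912 → NEW=255, ERR=-39066285911/536870912
(2,5): OLD=2486734704451/17179869184 → NEW=255, ERR=-1894131937469/17179869184
(2,6): OLD=21604781407237/274877906944 → NEW=0, ERR=21604781407237/274877906944
(3,0): OLD=1375434913/8388608 → NEW=255, ERR=-763660127/8388608
(3,1): OLD=10332791629/67108864 → NEW=255, ERR=-6779968691/67108864
(3,2): OLD=70213009879/536870912 → NEW=255, ERR=-66689072681/536870912
(3,3): OLD=233053672321/2147483648 → NEW=0, ERR=233053672321/2147483648
(3,4): OLD=38982720918689/274877906944 → NEW=255, ERR=-31111145352031/274877906944
(3,5): OLD=233576102686131/2199023255552 → NEW=0, ERR=233576102686131/2199023255552
(3,6): OLD=6725190342378029/35184372088832 → NEW=255, ERR=-2246824540274131/35184372088832
(4,0): OLD=149903409935/1073741824 → NEW=255, ERR=-123900755185/1073741824
(4,1): OLD=961452439811/17179869184 → NEW=0, ERR=961452439811/17179869184
(4,2): OLD=40599461828237/274877906944 → NEW=255, ERR=-29494404442483/274877906944
(4,3): OLD=239660150547999/2199023255552 → NEW=0, ERR=239660150547999/2199023255552
(4,4): OLD=4046382788618381/17592186044416 → NEW=255, ERR=-439624652707699/17592186044416
(4,5): OLD=107643234094306989/562949953421312 → NEW=255, ERR=-35909004028127571/562949953421312
(4,6): OLD=1132888766410571723/9007199254740992 → NEW=0, ERR=1132888766410571723/9007199254740992
(5,0): OLD=41625686433721/274877906944 → NEW=255, ERR=-28468179836999/274877906944
(5,1): OLD=256950564790483/2199023255552 → NEW=0, ERR=256950564790483/2199023255552
(5,2): OLD=3404474348638165/17592186044416 → NEW=255, ERR=-1081533092687915/17592186044416
(5,3): OLD=21359627448762441/140737488355328 → NEW=255, ERR=-14528432081846199/140737488355328
(5,4): OLD=1061757012565394211/9007199254740992 → NEW=0, ERR=1061757012565394211/9007199254740992
(5,5): OLD=17845751864734483123/72057594037927936 → NEW=255, ERR=-528934614937140557/72057594037927936
(5,6): OLD=248001291179315552541/1152921504606846976 → NEW=255, ERR=-45993692495430426339/1152921504606846976
Output grid:
  Row 0: #.##.#.  (3 black, running=3)
  Row 1: ##.#.##  (2 black, running=5)
  Row 2: #.#.##.  (3 black, running=8)
  Row 3: ###.#.#  (2 black, running=10)
  Row 4: #.#.##.  (3 black, running=13)
  Row 5: #.##.##  (2 black, running=15)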